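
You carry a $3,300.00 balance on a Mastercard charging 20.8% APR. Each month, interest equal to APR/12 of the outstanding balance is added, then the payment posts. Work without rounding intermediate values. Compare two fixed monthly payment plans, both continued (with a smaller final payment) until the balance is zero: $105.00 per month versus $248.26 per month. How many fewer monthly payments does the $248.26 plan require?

30 fewer payments

Monthly rate r = 20.8%/12 = 1.73333% = 0.0173333.
At $105.00/mo: n = ⌈−ln(1 − rB₀/P)/ln(1+r)⌉ = 46 payments (last $83.35); total interest = total paid − $3,300.00 = $1,508.35.
At $248.26/mo: 16 payments (last $59.86); total interest $483.76.
Payments saved = 46 − 16 = 30.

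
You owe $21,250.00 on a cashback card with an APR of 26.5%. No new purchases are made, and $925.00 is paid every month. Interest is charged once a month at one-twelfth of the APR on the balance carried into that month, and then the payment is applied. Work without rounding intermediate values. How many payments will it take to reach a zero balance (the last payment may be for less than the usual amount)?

Monthly rate r = 26.5%/12 = 2.20833% = 0.0220833.
Recurrence: B ← B·(1+r) − $925.00.
Month 1: interest $469.27; balance after payment $20,794.27.
Month 2: interest $459.21; balance after payment $20,328.48.
Closed form: n = −ln(1 − rB₀/P)/ln(1+r) = −ln(0.49268)/ln(1.02208) ≈ 32.408, so the balance reaches zero during payment 33.

33 payments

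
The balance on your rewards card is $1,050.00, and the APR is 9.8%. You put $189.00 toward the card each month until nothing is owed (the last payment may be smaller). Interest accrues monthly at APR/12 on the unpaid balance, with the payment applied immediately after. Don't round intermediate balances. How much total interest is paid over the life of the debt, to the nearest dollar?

Monthly rate r = 9.8%/12 = 0.816667% = 0.00816667.
Payoff takes n = ⌈−ln(1 − rB₀/P)/ln(1+r)⌉ = ⌈5.709⌉ = 6 payments; the last is $134.11.
Total paid = 5·$189.00 + $134.11 = $1,079.11.
Total interest = total paid − principal = $1,079.11 − $1,050.00 = $29.11.

$29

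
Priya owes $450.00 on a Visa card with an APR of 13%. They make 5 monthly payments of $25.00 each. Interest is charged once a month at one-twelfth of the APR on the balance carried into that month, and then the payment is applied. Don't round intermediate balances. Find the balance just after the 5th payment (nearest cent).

$347.17

Monthly rate r = 13%/12 = 1.08333% = 0.0108333.
Each month: B ← B·(1+r) − $25.00.
Month 1: interest $4.88; balance after payment $429.88.
Month 2: interest $4.66; balance after payment $409.53.
Month 3: interest $4.44; balance after payment $388.97.
Month 4: interest $4.21; balance after payment $368.18.
Month 5: interest $3.99; balance after payment $347.17.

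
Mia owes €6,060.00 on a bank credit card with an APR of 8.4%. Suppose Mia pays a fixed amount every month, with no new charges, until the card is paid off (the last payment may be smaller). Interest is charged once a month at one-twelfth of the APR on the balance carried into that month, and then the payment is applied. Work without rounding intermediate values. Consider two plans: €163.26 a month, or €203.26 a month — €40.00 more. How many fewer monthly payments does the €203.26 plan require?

10 fewer payments

Monthly rate r = 8.4%/12 = 0.7% = 0.007.
At €163.26/mo: n = ⌈−ln(1 − rB₀/P)/ln(1+r)⌉ = 44 payments (last €21.72); total interest = total paid − €6,060.00 = €981.90.
At €203.26/mo: 34 payments (last €113.25); total interest €760.83.
Payments saved = 44 − 34 = 10.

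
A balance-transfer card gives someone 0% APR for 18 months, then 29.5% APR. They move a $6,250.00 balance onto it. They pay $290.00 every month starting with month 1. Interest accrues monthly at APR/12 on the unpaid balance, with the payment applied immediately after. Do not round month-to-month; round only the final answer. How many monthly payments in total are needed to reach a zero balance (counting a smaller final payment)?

22 months

Promo months 1–18 at r₀ = 0%/12 = 0; months 19+ at r₁ = 29.5%/12 = 0.0245833.
After month 18 (no interest yet): B = $6,250.00 − 18·$290.00 = $1,030.00.
Then at r₁ with $290.00/mo: n₂ = −ln(1 − r₁·B/P)/ln(1+r₁) ≈ 3.76 → 4 more payments.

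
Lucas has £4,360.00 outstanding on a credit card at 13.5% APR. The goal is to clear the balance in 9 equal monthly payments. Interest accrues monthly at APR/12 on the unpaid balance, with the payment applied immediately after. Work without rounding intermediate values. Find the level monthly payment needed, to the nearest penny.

£512.10

Monthly rate r = 13.5%/12 = 1.125% = 0.01125.
Level-payment amortization: P = B₀·r / (1 − (1+r)^(−n)) = 4360.00·0.01125 / (1 − 1.01125^(−9)).
Denominator 1 − (1+r)^(−9) = 0.0957819162.
P = 49.05 / 0.0957819162 ≈ 512.10.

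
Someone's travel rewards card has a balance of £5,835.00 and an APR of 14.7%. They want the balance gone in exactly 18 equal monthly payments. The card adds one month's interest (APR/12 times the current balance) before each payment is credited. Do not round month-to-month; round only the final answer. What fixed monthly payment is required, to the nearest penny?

Monthly rate r = 14.7%/12 = 1.225% = 0.01225.
Level-payment amortization: P = B₀·r / (1 − (1+r)^(−n)) = 5835.00·0.01225 / (1 − 1.01225^(−18)).
Denominator 1 − (1+r)^(−18) = 0.196807098.
P = 71.4787 / 0.196807098 ≈ 363.19.

£363.19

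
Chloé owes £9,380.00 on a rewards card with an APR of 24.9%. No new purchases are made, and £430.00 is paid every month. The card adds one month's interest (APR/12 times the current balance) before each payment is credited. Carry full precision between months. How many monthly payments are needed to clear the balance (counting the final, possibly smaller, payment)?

Monthly rate r = 24.9%/12 = 2.075% = 0.02075.
Recurrence: B ← B·(1+r) − £430.00.
Month 1: interest £194.63; balance after payment £9,144.64.
Month 2: interest £189.75; balance after payment £8,904.39.
Closed form: n = −ln(1 − rB₀/P)/ln(1+r) = −ln(0.54736)/ln(1.02075) ≈ 29.344, so the balance reaches zero during payment 30.

30 months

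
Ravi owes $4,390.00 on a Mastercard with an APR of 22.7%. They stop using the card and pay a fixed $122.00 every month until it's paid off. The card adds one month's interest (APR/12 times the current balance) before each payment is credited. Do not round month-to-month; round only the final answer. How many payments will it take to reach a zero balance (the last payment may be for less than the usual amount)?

Monthly rate r = 22.7%/12 = 1.89167% = 0.0189167.
Recurrence: B ← B·(1+r) − $122.00.
Month 1: interest $83.04; balance after payment $4,351.04.
Month 2: interest $82.31; balance after payment $4,311.35.
Closed form: n = −ln(1 − rB₀/P)/ln(1+r) = −ln(0.31931)/ln(1.01892) ≈ 60.918, so the balance reaches zero during payment 61.

61 months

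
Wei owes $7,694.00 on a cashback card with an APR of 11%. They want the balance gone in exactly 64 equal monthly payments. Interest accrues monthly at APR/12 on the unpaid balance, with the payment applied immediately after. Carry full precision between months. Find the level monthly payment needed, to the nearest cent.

$159.45

Monthly rate r = 11%/12 = 0.916667% = 0.00916667.
Level-payment amortization: P = B₀·r / (1 − (1+r)^(−n)) = 7694.00·0.00916667 / (1 − 1.00917^(−64)).
Denominator 1 − (1+r)^(−64) = 0.442333462.
P = 70.5283 / 0.442333462 ≈ 159.45.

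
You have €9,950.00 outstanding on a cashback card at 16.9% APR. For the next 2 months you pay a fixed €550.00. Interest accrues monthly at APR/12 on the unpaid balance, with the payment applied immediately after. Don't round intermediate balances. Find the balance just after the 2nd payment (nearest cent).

€9,124.49

Monthly rate r = 16.9%/12 = 1.40833% = 0.0140833.
Each month: B ← B·(1+r) − €550.00.
Month 1: interest €140.13; balance after payment €9,540.13.
Month 2: interest €134.36; balance after payment €9,124.49.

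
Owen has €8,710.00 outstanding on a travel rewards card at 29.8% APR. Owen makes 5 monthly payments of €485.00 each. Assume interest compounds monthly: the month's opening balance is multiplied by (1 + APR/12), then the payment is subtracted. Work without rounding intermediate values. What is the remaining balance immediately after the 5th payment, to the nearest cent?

Monthly rate r = 29.8%/12 = 2.48333% = 0.0248333.
Each month: B ← B·(1+r) − €485.00.
Month 1: interest €216.30; balance after payment €8,441.30.
Month 2: interest €209.63; balance after payment €8,165.92.
Month 3: interest €202.79; balance after payment €7,883.71.
Month 4: interest €195.78; balance after payment €7,594.49.
Month 5: interest €188.60; balance after payment €7,298.09.

€7,298.09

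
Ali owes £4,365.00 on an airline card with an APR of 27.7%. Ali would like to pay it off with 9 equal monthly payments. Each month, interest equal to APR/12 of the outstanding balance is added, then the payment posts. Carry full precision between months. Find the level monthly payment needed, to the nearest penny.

£542.68

Monthly rate r = 27.7%/12 = 2.30833% = 0.0230833.
Level-payment amortization: P = B₀·r / (1 − (1+r)^(−n)) = 4365.00·0.0230833 / (1 − 1.02308^(−9)).
Denominator 1 − (1+r)^(−9) = 0.185669105.
P = 100.759 / 0.185669105 ≈ 542.68.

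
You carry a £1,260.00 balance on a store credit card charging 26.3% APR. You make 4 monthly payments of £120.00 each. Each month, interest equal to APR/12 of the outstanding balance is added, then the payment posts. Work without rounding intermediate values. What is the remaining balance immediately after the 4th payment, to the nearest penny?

Monthly rate r = 26.3%/12 = 2.19167% = 0.0219167.
Each month: B ← B·(1+r) − £120.00.
Month 1: interest £27.62; balance after payment £1,167.62.
Month 2: interest £25.59; balance after payment £1,073.21.
Month 3: interest £23.52; balance after payment £976.73.
Month 4: interest £21.41; balance after payment £878.13.

£878.13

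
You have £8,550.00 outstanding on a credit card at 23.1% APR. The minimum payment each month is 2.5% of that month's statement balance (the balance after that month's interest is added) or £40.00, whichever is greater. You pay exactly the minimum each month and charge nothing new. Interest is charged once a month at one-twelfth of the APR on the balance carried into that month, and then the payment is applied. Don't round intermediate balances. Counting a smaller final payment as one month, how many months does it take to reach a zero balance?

Monthly rate r = 23.1%/12 = 1.925% = 0.01925.
While 2.5% of the post-interest balance exceeds £40.00, each month B ← (B·(1+r))·(1 − 0.025), i.e. B shrinks by the factor (1+r)·0.975 = 0.99377.
This holds for months 1–272. Entering month 273 the balance is £1,561.63; 2.5% of the post-interest balance is now below £40.00, so the flat £40.00 minimum applies from here.
From month 273 a fixed £40.00 at rate r clears £1,561.63 in 74 more payments. Total: 272 + 74 = 346 months.

346 months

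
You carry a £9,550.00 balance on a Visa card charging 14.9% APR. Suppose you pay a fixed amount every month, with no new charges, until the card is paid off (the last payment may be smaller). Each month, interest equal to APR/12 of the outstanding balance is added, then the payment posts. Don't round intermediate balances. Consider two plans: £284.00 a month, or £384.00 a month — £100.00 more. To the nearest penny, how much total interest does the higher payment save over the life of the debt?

Monthly rate r = 14.9%/12 = 1.24167% = 0.0124167.
At £284.00/mo: n = ⌈−ln(1 − rB₀/P)/ln(1+r)⌉ = 44 payments (last £227.03); total interest = total paid − £9,550.00 = £2,889.03.
At £384.00/mo: 30 payments (last £356.76); total interest £1,942.76.
Interest saved = £2,889.03 − £1,942.76 = £946.27.

£946.27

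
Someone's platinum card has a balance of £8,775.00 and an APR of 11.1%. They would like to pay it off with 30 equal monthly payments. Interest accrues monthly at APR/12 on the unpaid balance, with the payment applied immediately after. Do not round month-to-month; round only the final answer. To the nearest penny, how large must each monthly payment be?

£336.30

Monthly rate r = 11.1%/12 = 0.925% = 0.00925.
Level-payment amortization: P = B₀·r / (1 − (1+r)^(−n)) = 8775.00·0.00925 / (1 − 1.00925^(−30)).
Denominator 1 − (1+r)^(−30) = 0.241357345.
P = 81.1688 / 0.241357345 ≈ 336.30.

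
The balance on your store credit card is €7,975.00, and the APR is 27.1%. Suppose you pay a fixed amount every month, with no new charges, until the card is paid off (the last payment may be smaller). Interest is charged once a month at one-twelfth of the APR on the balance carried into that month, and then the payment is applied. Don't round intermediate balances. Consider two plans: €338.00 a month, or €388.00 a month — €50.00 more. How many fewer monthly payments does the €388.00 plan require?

Monthly rate r = 27.1%/12 = 2.25833% = 0.0225833.
At €338.00/mo: n = ⌈−ln(1 − rB₀/P)/ln(1+r)⌉ = 35 payments (last €27.61); total interest = total paid − €7,975.00 = €3,544.61.
At €388.00/mo: 28 payments (last €364.95); total interest €2,865.95.
Payments saved = 35 − 28 = 7.

7 fewer payments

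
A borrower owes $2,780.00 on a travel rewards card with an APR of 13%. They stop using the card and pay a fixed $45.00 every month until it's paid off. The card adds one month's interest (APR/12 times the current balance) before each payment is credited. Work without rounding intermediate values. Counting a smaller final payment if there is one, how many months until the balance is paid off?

Monthly rate r = 13%/12 = 1.08333% = 0.0108333.
Recurrence: B ← B·(1+r) − $45.00.
Month 1: interest $30.12; balance after payment $2,765.12.
Month 2: interest $29.96; balance after payment $2,750.07.
Closed form: n = −ln(1 − rB₀/P)/ln(1+r) = −ln(0.33074)/ln(1.01083) ≈ 102.683, so the balance reaches zero during payment 103.

103 months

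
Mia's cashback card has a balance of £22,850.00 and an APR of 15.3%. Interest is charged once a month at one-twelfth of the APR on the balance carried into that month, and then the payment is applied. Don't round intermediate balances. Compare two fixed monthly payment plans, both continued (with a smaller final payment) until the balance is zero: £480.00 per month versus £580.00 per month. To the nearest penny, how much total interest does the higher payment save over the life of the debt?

Monthly rate r = 15.3%/12 = 1.275% = 0.01275.
At £480.00/mo: n = ⌈−ln(1 − rB₀/P)/ln(1+r)⌉ = 74 payments (last £340.09); total interest = total paid − £22,850.00 = £12,530.09.
At £580.00/mo: 56 payments (last £43.87); total interest £9,093.87.
Interest saved = £12,530.09 − £9,093.87 = £3,436.22.

£3,436.22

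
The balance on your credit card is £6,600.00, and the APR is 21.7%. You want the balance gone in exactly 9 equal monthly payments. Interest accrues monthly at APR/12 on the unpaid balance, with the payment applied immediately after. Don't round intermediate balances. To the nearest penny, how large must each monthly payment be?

£801.22

Monthly rate r = 21.7%/12 = 1.80833% = 0.0180833.
Level-payment amortization: P = B₀·r / (1 − (1+r)^(−n)) = 6600.00·0.0180833 / (1 − 1.01808^(−9)).
Denominator 1 − (1+r)^(−9) = 0.14895985.
P = 119.35 / 0.14895985 ≈ 801.22.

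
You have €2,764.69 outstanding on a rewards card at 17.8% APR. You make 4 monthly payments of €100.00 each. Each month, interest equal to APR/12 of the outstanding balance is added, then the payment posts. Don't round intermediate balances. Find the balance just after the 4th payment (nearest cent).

Monthly rate r = 17.8%/12 = 1.48333% = 0.0148333.
Each month: B ← B·(1+r) − €100.00.
Month 1: interest €41.01; balance after payment €2,705.70.
Month 2: interest €40.13; balance after payment €2,645.83.
Month 3: interest €39.25; balance after payment €2,585.08.
Month 4: interest €38.35; balance after payment €2,523.43.

€2,523.43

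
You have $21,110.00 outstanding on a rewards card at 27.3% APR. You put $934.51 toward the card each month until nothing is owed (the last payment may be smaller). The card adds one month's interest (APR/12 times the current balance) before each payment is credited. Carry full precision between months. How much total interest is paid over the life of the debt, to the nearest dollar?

Monthly rate r = 27.3%/12 = 2.275% = 0.02275.
Payoff takes n = ⌈−ln(1 − rB₀/P)/ln(1+r)⌉ = ⌈32.067⌉ = 33 payments; the last is $63.63.
Total paid = 32·$934.51 + $63.63 = $29,967.95.
Total interest = total paid − principal = $29,967.95 − $21,110.00 = $8,857.95.

$8,858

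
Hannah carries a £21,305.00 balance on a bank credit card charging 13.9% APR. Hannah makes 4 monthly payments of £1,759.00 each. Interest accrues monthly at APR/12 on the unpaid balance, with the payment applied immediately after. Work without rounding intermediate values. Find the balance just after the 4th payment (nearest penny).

£15,150.22

Monthly rate r = 13.9%/12 = 1.15833% = 0.0115833.
Each month: B ← B·(1+r) − £1,759.00.
Month 1: interest £246.78; balance after payment £19,792.78.
Month 2: interest £229.27; balance after payment £18,263.05.
Month 3: interest £211.55; balance after payment £16,715.60.
Month 4: interest £193.62; balance after payment £15,150.22.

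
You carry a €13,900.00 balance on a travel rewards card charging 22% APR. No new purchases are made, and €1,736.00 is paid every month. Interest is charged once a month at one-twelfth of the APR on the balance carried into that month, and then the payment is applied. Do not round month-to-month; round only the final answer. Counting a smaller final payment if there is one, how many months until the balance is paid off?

9 months

Monthly rate r = 22%/12 = 1.83333% = 0.0183333.
Recurrence: B ← B·(1+r) − €1,736.00.
Month 1: interest €254.83; balance after payment €12,418.83.
Month 2: interest €227.68; balance after payment €10,910.51.
Closed form: n = −ln(1 − rB₀/P)/ln(1+r) = −ln(0.85321)/ln(1.01833) ≈ 8.738, so the balance reaches zero during payment 9.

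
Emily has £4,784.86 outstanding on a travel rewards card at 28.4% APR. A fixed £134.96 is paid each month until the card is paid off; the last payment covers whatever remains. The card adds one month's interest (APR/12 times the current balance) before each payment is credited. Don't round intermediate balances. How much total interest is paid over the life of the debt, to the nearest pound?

£5,756

Monthly rate r = 28.4%/12 = 2.36667% = 0.0236667.
Payoff takes n = ⌈−ln(1 − rB₀/P)/ln(1+r)⌉ = ⌈78.100⌉ = 79 payments; the last is £13.58.
Total paid = 78·£134.96 + £13.58 = £10,540.46.
Total interest = total paid − principal = £10,540.46 − £4,784.86 = £5,755.60.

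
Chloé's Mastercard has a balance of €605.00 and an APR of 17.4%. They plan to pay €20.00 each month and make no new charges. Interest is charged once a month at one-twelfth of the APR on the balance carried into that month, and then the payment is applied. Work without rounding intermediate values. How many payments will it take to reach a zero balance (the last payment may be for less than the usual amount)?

41 months

Monthly rate r = 17.4%/12 = 1.45% = 0.0145.
Recurrence: B ← B·(1+r) − €20.00.
Month 1: interest €8.77; balance after payment €593.77.
Month 2: interest €8.61; balance after payment €582.38.
Closed form: n = −ln(1 − rB₀/P)/ln(1+r) = −ln(0.56138)/ln(1.0145) ≈ 40.106, so the balance reaches zero during payment 41.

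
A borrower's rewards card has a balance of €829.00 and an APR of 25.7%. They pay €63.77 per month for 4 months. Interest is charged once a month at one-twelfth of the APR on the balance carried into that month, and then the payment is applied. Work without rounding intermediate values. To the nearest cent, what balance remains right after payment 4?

€638.94

Monthly rate r = 25.7%/12 = 2.14167% = 0.0214167.
Each month: B ← B·(1+r) − €63.77.
Month 1: interest €17.75; balance after payment €782.98.
Month 2: interest €16.77; balance after payment €735.98.
Month 3: interest €15.76; balance after payment €687.98.
Month 4: interest €14.73; balance after payment €638.94.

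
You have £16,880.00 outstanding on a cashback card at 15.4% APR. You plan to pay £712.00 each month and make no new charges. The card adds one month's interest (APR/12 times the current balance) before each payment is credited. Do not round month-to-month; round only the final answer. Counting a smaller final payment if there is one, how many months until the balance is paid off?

29 payments

Monthly rate r = 15.4%/12 = 1.28333% = 0.0128333.
Recurrence: B ← B·(1+r) − £712.00.
Month 1: interest £216.63; balance after payment £16,384.63.
Month 2: interest £210.27; balance after payment £15,882.90.
Closed form: n = −ln(1 − rB₀/P)/ln(1+r) = −ln(0.69575)/ln(1.01283) ≈ 28.448, so the balance reaches zero during payment 29.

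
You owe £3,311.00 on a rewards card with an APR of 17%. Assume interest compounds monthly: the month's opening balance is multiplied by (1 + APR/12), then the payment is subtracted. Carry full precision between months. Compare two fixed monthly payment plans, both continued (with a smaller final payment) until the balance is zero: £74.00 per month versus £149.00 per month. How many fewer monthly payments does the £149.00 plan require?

Monthly rate r = 17%/12 = 1.41667% = 0.0141667.
At £74.00/mo: n = ⌈−ln(1 − rB₀/P)/ln(1+r)⌉ = 72 payments (last £31.54); total interest = total paid − £3,311.00 = £1,974.54.
At £149.00/mo: 27 payments (last £130.42); total interest £693.42.
Payments saved = 72 − 27 = 45.

45 fewer payments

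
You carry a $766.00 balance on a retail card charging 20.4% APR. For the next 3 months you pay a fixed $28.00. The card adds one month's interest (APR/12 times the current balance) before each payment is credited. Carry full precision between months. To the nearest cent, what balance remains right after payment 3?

Monthly rate r = 20.4%/12 = 1.7% = 0.017.
Each month: B ← B·(1+r) − $28.00.
Month 1: interest $13.02; balance after payment $751.02.
Month 2: interest $12.77; balance after payment $735.79.
Month 3: interest $12.51; balance after payment $720.30.

$720.30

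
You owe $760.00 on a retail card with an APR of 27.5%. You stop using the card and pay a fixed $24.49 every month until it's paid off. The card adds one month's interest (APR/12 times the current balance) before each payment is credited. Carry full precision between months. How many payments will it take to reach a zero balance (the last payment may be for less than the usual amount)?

Monthly rate r = 27.5%/12 = 2.29167% = 0.0229167.
Recurrence: B ← B·(1+r) − $24.49.
Month 1: interest $17.42; balance after payment $752.93.
Month 2: interest $17.25; balance after payment $745.69.
Closed form: n = −ln(1 − rB₀/P)/ln(1+r) = −ln(0.28883)/ln(1.02292) ≈ 54.812, so the balance reaches zero during payment 55.

55 months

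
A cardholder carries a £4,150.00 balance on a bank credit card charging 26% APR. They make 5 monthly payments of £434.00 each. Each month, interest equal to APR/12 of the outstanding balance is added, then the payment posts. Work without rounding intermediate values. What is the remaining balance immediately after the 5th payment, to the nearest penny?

Monthly rate r = 26%/12 = 2.16667% = 0.0216667.
Each month: B ← B·(1+r) − £434.00.
Month 1: interest £89.92; balance after payment £3,805.92.
Month 2: interest £82.46; balance after payment £3,454.38.
Month 3: interest £74.84; balance after payment £3,095.22.
Month 4: interest £67.06; balance after payment £2,728.29.
Month 5: interest £59.11; balance after payment £2,353.40.

£2,353.40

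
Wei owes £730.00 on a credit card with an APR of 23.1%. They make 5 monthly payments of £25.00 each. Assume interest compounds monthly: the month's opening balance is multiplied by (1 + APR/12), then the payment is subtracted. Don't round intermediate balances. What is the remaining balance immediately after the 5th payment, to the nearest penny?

£673.11

Monthly rate r = 23.1%/12 = 1.925% = 0.01925.
Each month: B ← B·(1+r) − £25.00.
Month 1: interest £14.05; balance after payment £719.05.
Month 2: interest £13.84; balance after payment £707.89.
Month 3: interest £13.63; balance after payment £696.52.
Month 4: interest £13.41; balance after payment £684.93.
Month 5: interest £13.18; balance after payment £673.11.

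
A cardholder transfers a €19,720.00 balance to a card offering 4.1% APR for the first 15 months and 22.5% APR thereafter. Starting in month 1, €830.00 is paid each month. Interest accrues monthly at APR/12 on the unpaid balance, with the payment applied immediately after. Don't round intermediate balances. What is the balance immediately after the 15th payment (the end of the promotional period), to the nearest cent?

Promo months 1–15 at r₀ = 4.1%/12 = 0.00341667; months 16+ at r₁ = 22.5%/12 = 0.01875.
After month 15: iterate B ← B·(1+r₀) − €830.00 for 15 months → €8,002.97.

€8,002.97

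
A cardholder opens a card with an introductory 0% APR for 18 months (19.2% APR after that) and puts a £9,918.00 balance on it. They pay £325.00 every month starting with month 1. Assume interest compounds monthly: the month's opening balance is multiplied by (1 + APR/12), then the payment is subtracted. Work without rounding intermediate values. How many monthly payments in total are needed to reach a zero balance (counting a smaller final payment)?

33 payments

Promo months 1–18 at r₀ = 0%/12 = 0; months 19+ at r₁ = 19.2%/12 = 0.016.
After month 18 (no interest yet): B = £9,918.00 − 18·£325.00 = £4,068.00.
Then at r₁ with £325.00/mo: n₂ = −ln(1 − r₁·B/P)/ln(1+r₁) ≈ 14.08 → 15 more payments.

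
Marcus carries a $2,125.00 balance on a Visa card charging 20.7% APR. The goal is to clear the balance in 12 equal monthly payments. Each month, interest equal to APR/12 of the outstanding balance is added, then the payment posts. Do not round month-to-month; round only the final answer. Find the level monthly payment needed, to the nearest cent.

Monthly rate r = 20.7%/12 = 1.725% = 0.01725.
Level-payment amortization: P = B₀·r / (1 − (1+r)^(−n)) = 2125.00·0.01725 / (1 − 1.01725^(−12)).
Denominator 1 − (1+r)^(−12) = 0.185544018.
P = 36.6562 / 0.185544018 ≈ 197.56.

$197.56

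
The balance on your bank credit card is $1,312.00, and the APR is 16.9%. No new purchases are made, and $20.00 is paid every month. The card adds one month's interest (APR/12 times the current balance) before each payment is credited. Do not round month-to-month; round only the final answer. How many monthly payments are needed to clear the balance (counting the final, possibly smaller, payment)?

Monthly rate r = 16.9%/12 = 1.40833% = 0.0140833.
Recurrence: B ← B·(1+r) − $20.00.
Month 1: interest $18.48; balance after payment $1,310.48.
Month 2: interest $18.46; balance after payment $1,308.93.
Closed form: n = −ln(1 − rB₀/P)/ln(1+r) = −ln(0.076133)/ln(1.01408) ≈ 184.144, so the balance reaches zero during payment 185.

185 payments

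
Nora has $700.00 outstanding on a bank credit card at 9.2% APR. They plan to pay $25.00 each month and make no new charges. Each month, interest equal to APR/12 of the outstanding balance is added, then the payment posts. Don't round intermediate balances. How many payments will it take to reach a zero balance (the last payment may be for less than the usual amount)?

Monthly rate r = 9.2%/12 = 0.766667% = 0.00766667.
Recurrence: B ← B·(1+r) − $25.00.
Month 1: interest $5.37; balance after payment $680.37.
Month 2: interest $5.22; balance after payment $660.58.
Closed form: n = −ln(1 − rB₀/P)/ln(1+r) = −ln(0.78533)/ln(1.00767) ≈ 31.640, so the balance reaches zero during payment 32.

32 months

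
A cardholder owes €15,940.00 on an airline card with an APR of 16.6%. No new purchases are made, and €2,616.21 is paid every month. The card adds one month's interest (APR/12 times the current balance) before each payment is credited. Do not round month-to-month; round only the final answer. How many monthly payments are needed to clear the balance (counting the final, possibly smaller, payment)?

7 payments

Monthly rate r = 16.6%/12 = 1.38333% = 0.0138333.
Recurrence: B ← B·(1+r) − €2,616.21.
Month 1: interest €220.50; balance after payment €13,544.29.
Month 2: interest €187.36; balance after payment €11,115.45.
Closed form: n = −ln(1 − rB₀/P)/ln(1+r) = −ln(0.91572)/ln(1.01383) ≈ 6.409, so the balance reaches zero during payment 7.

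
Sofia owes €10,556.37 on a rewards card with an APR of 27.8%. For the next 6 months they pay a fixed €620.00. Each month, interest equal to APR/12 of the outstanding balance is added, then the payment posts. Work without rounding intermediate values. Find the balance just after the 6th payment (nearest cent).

Monthly rate r = 27.8%/12 = 2.31667% = 0.0231667.
Each month: B ← B·(1+r) − €620.00.
Month 1: interest €244.56; balance after payment €10,180.93.
Month 2: interest €235.86; balance after payment €9,796.78.
Month 3: interest €226.96; balance after payment €9,403.74.
Month 4: interest €217.85; balance after payment €9,001.60.
Month 5: interest €208.54; balance after payment €8,590.13.
Month 6: interest €199.00; balance after payment €8,169.14.

€8,169.14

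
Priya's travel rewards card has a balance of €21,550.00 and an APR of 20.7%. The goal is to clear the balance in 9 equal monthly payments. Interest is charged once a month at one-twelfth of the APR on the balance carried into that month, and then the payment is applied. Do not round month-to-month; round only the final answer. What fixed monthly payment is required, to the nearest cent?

€2,605.67

Monthly rate r = 20.7%/12 = 1.725% = 0.01725.
Level-payment amortization: P = B₀·r / (1 − (1+r)^(−n)) = 21550.00·0.01725 / (1 − 1.01725^(−9)).
Denominator 1 − (1+r)^(−9) = 0.142664685.
P = 371.737 / 0.142664685 ≈ 2605.67.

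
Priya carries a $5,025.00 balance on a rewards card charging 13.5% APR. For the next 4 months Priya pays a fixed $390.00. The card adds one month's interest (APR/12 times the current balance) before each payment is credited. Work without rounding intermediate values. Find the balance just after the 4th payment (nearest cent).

Monthly rate r = 13.5%/12 = 1.125% = 0.01125.
Each month: B ← B·(1+r) − $390.00.
Month 1: interest $56.53; balance after payment $4,691.53.
Month 2: interest $52.78; balance after payment $4,354.31.
Month 3: interest $48.99; balance after payment $4,013.30.
Month 4: interest $45.15; balance after payment $3,668.45.

$3,668.45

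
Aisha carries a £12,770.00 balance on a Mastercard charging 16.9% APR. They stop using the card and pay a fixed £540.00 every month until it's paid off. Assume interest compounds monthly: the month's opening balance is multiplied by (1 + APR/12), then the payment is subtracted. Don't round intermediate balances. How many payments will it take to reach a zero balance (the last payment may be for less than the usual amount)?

29 payments

Monthly rate r = 16.9%/12 = 1.40833% = 0.0140833.
Recurrence: B ← B·(1+r) − £540.00.
Month 1: interest £179.84; balance after payment £12,409.84.
Month 2: interest £174.77; balance after payment £12,044.62.
Closed form: n = −ln(1 − rB₀/P)/ln(1+r) = −ln(0.66696)/ln(1.01408) ≈ 28.962, so the balance reaches zero during payment 29.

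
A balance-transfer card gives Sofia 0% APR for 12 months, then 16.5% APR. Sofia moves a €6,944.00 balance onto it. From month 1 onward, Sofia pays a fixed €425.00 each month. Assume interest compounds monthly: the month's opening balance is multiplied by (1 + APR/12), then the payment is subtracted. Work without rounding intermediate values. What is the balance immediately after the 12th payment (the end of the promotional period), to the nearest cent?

€1,844.00

Promo months 1–12 at r₀ = 0%/12 = 0; months 13+ at r₁ = 16.5%/12 = 0.01375.
After month 12 (no interest yet): B = €6,944.00 − 12·€425.00 = €1,844.00.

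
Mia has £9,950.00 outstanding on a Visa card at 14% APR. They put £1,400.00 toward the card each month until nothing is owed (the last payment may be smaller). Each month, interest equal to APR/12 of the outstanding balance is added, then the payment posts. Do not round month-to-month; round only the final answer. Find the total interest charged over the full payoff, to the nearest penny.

Monthly rate r = 14%/12 = 1.16667% = 0.0116667.
Payoff takes n = ⌈−ln(1 − rB₀/P)/ln(1+r)⌉ = ⌈7.462⌉ = 8 payments; the last is £649.32.
Total paid = 7·£1,400.00 + £649.32 = £10,449.32.
Total interest = total paid − principal = £10,449.32 − £9,950.00 = £499.32.

£499.32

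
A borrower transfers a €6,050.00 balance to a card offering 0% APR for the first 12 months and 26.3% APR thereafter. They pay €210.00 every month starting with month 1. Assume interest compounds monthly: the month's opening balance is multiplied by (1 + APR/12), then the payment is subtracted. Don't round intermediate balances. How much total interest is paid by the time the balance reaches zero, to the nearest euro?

Promo months 1–12 at r₀ = 0%/12 = 0; months 13+ at r₁ = 26.3%/12 = 0.0219167.
After month 12 (no interest yet): B = €6,050.00 − 12·€210.00 = €3,530.00.
Then at r₁ with €210.00/mo: n₂ = −ln(1 − r₁·B/P)/ln(1+r₁) ≈ 21.20 → 22 more payments.
Total paid = 33·€210.00 + €41.37 = €6,971.37; interest = €6,971.37 − €6,050.00 = €921.37.

€921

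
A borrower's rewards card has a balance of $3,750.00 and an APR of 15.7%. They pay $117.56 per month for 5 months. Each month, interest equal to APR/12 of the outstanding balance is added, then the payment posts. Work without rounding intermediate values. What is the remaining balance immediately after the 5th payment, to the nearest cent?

Monthly rate r = 15.7%/12 = 1.30833% = 0.0130833.
Each month: B ← B·(1+r) − $117.56.
Month 1: interest $49.06; balance after payment $3,681.50.
Month 2: interest $48.17; balance after payment $3,612.11.
Month 3: interest $47.26; balance after payment $3,541.81.
Month 4: interest $46.34; balance after payment $3,470.59.
Month 5: interest $45.41; balance after payment $3,398.43.

$3,398.43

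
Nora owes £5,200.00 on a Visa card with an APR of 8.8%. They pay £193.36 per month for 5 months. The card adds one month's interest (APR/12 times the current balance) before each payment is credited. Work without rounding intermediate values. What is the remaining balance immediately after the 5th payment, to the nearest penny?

Monthly rate r = 8.8%/12 = 0.733333% = 0.00733333.
Each month: B ← B·(1+r) − £193.36.
Month 1: interest £38.13; balance after payment £5,044.77.
Month 2: interest £37.00; balance after payment £4,888.41.
Month 3: interest £35.85; balance after payment £4,730.90.
Month 4: interest £34.69; balance after payment £4,572.23.
Month 5: interest £33.53; balance after payment £4,412.40.

£4,412.40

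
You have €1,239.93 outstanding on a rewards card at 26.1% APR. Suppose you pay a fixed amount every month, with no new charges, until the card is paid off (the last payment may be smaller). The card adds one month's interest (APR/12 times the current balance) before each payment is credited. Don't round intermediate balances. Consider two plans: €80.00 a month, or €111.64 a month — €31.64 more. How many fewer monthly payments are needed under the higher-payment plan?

7 fewer payments

Monthly rate r = 26.1%/12 = 2.175% = 0.02175.
At €80.00/mo: n = ⌈−ln(1 − rB₀/P)/ln(1+r)⌉ = 20 payments (last €8.71); total interest = total paid − €1,239.93 = €288.78.
At €111.64/mo: 13 payments (last €95.09); total interest €194.84.
Payments saved = 20 − 13 = 7.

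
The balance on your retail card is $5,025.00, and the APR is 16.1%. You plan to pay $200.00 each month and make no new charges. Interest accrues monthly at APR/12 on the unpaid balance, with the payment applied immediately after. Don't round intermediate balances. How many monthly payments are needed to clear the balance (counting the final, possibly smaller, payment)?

Monthly rate r = 16.1%/12 = 1.34167% = 0.0134167.
Recurrence: B ← B·(1+r) − $200.00.
Month 1: interest $67.42; balance after payment $4,892.42.
Month 2: interest $65.64; balance after payment $4,758.06.
Closed form: n = −ln(1 − rB₀/P)/ln(1+r) = −ln(0.66291)/ln(1.01342) ≈ 30.848, so the balance reaches zero during payment 31.

31 months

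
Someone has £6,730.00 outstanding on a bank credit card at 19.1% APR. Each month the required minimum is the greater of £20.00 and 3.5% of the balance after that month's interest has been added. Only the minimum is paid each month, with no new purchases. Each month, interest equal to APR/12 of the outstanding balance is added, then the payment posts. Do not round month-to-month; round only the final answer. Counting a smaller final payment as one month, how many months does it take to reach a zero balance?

163 months

Monthly rate r = 19.1%/12 = 1.59167% = 0.0159167.
While 3.5% of the post-interest balance exceeds £20.00, each month B ← (B·(1+r))·(1 − 0.035), i.e. B shrinks by the factor (1+r)·0.965 = 0.98036.
This holds for months 1–126. Entering month 127 the balance is £552.81; 3.5% of the post-interest balance is now below £20.00, so the flat £20.00 minimum applies from here.
From month 127 a fixed £20.00 at rate r clears £552.81 in 37 more payments. Total: 126 + 37 = 163 months.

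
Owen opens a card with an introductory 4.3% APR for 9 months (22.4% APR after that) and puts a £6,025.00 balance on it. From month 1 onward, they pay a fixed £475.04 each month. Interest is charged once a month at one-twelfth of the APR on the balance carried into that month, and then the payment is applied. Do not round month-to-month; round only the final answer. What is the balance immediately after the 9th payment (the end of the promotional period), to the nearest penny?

Promo months 1–9 at r₀ = 4.3%/12 = 0.00358333; months 10+ at r₁ = 22.4%/12 = 0.0186667.
After month 9: iterate B ← B·(1+r₀) − £475.04 for 9 months → £1,884.96.

£1,884.96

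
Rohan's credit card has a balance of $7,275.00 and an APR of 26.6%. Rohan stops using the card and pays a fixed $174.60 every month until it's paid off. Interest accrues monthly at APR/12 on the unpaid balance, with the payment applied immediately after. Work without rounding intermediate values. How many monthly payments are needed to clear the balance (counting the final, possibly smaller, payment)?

118 months

Monthly rate r = 26.6%/12 = 2.21667% = 0.0221667.
Recurrence: B ← B·(1+r) − $174.60.
Month 1: interest $161.26; balance after payment $7,261.66.
Month 2: interest $160.97; balance after payment $7,248.03.
Closed form: n = −ln(1 − rB₀/P)/ln(1+r) = −ln(0.076389)/ln(1.02217) ≈ 117.308, so the balance reaches zero during payment 118.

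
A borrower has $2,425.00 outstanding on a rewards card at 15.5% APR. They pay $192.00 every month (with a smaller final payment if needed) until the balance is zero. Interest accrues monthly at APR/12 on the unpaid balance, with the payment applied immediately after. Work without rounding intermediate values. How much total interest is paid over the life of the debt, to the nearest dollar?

Monthly rate r = 15.5%/12 = 1.29167% = 0.0129167.
Payoff takes n = ⌈−ln(1 − rB₀/P)/ln(1+r)⌉ = ⌈13.877⌉ = 14 payments; the last is $168.54.
Total paid = 13·$192.00 + $168.54 = $2,664.54.
Total interest = total paid − principal = $2,664.54 − $2,425.00 = $239.54.

$240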